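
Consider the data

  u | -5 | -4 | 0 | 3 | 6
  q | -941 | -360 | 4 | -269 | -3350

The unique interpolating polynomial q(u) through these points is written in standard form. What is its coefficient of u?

Build the Lagrange basis polynomials:
L_0(u) = (u + 4)u(u - 3)(u - 6) / [440] = (1/440)u^4 - (1/88)u^3 - (9/220)u^2 + (9/55)u
L_1(u) = (u + 5)u(u - 3)(u - 6) / [-280] = -(1/280)u^4 + (1/70)u^3 + (27/280)u^2 - (9/28)u
L_2(u) = (u + 5)(u + 4)(u - 3)(u - 6) / [360] = (1/360)u^4 - (43/360)u^2 - (1/20)u + 1
L_3(u) = (u + 5)(u + 4)u(u - 6) / [-504] = -(1/504)u^4 - (1/168)u^3 + (17/252)u^2 + (5/21)u
L_4(u) = (u + 5)(u + 4)u(u - 3) / [1980] = (1/1980)u^4 + (1/330)u^3 - (7/1980)u^2 - (1/33)u
q(u) = (-941)·L_0 + (-360)·L_1 + 4·L_2 + (-269)·L_3 + (-3350)·L_4
Only the coefficient of u is needed; take it from each L_i and combine:
(-941)·(9/55) + (-360)·(-9/28) + 4·(-1/20) + (-269)·(5/21) + (-3350)·(-1/33) = -1

-1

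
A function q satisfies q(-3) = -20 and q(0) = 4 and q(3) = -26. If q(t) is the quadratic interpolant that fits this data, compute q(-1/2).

Using Newton's divided-difference form:
q[-3,0] = (4 - (-20)) / (0 - (-3)) = 8
q[0,3] = (-26 - 4) / (3 - 0) = -10
q[-3,0,3] = (-10 - 8) / (3 - (-3)) = -3
q(-1/2) = -20 + 8·(5/2) + (-3)·(5/2)·(-1/2) = 15/4

15/4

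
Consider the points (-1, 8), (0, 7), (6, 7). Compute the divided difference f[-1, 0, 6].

1/7

f[-1,0] = (7 - 8) / (0 - (-1)) = -1
f[0,6] = (7 - 7) / (6 - 0) = 0
f[-1,0,6] = (0 - (-1)) / (6 - (-1)) = 1/7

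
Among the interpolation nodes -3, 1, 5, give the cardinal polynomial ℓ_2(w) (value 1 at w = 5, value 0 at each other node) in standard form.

ℓ_2(w) = (1/32)w^2 + (1/16)w - 3/32

ℓ_2(w) = (w + 3)(w - 1) / [(8)·(4)]
       = (w^2 + 2w - 3) / (32)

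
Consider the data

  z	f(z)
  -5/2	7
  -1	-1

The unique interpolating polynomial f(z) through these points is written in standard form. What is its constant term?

Build the Lagrange basis polynomials:
L_0(z) = (z + 1) / [-3/2] = -(2/3)z - 2/3
L_1(z) = (z + 5/2) / [3/2] = (2/3)z + 5/3
f(z) = 7·L_0 + (-1)·L_1
Only the constant term is needed; take it from each L_i and combine:
7·(-2/3) + (-1)·(5/3) = -19/3

-19/3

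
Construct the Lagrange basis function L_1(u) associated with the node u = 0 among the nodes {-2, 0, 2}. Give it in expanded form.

L_1(u) = -(1/4)u^2 + 1

L_1(u) = (u + 2)(u - 2) / [(2)·(-2)]
       = (u^2 - 4) / (-4)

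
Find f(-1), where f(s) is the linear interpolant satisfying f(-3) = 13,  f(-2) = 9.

5

Evaluate each Lagrange basis at s = -1:
L_0(-1) = (1)/[(-1)] = -1
L_1(-1) = (2)/[(1)] = 2
Sum: 13·(-1) + 9·(2) = 5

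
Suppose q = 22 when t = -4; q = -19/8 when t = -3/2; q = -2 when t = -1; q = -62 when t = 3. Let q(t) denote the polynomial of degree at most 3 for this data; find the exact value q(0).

Using Newton's divided-difference form:
q[-4,-3/2] = (-19/8 - 22) / (-3/2 - (-4)) = -39/4
q[-3/2,-1] = (-2 - (-19/8)) / (-1 - (-3/2)) = 3/4
q[-1,3] = (-62 - (-2)) / (3 - (-1)) = -15
q[-4,-3/2,-1] = (3/4 - (-39/4)) / (-1 - (-4)) = 7/2
q[-3/2,-1,3] = (-15 - 3/4) / (3 - (-3/2)) = -7/2
q[-4,-3/2,-1,3] = (-7/2 - 7/2) / (3 - (-4)) = -1
q(0) = 22 + (-39/4)·(4) + (7/2)·(4)·(3/2) + (-1)·(4)·(3/2)·(1) = -2

-2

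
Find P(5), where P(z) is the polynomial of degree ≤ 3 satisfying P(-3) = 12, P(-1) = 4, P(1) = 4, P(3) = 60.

220

Using Newton's divided-difference form:
P[-3,-1] = (4 - 12) / (-1 - (-3)) = -4
P[-1,1] = (4 - 4) / (1 - (-1)) = 0
P[1,3] = (60 - 4) / (3 - 1) = 28
P[-3,-1,1] = (0 - (-4)) / (1 - (-3)) = 1
P[-1,1,3] = (28 - 0) / (3 - (-1)) = 7
P[-3,-1,1,3] = (7 - 1) / (3 - (-3)) = 1
P(5) = 12 + (-4)·(8) + 1·(8)·(6) + 1·(8)·(6)·(4) = 220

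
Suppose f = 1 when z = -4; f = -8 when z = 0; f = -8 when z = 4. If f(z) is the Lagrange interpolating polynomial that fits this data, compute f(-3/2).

-727/128

Evaluate each Lagrange basis at z = -3/2:
L_0(-3/2) = (-3/2)·(-11/2)/[(-4)·(-8)] = 33/128
L_1(-3/2) = (5/2)·(-11/2)/[(4)·(-4)] = 55/64
L_2(-3/2) = (5/2)·(-3/2)/[(8)·(4)] = -15/128
Sum: 1·(33/128) + (-8)·(55/64) + (-8)·(-15/128) = -727/128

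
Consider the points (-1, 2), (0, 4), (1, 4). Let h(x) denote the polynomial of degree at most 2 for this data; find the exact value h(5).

-16

Using Newton's divided-difference form:
h[-1,0] = (4 - 2) / (0 - (-1)) = 2
h[0,1] = (4 - 4) / (1 - 0) = 0
h[-1,0,1] = (0 - 2) / (1 - (-1)) = -1
h(5) = 2 + 2·(6) + (-1)·(6)·(5) = -16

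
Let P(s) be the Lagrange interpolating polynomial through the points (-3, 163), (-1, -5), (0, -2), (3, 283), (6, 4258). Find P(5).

L_0(5) = (6)·(5)·(2)·(-1)/[(-2)·(-3)·(-6)·(-9)] = -5/27
L_1(5) = (8)·(5)·(2)·(-1)/[(2)·(-1)·(-4)·(-7)] = 10/7
L_2(5) = (8)·(6)·(2)·(-1)/[(3)·(1)·(-3)·(-6)] = -16/9
L_3(5) = (8)·(6)·(5)·(-1)/[(6)·(4)·(3)·(-3)] = 10/9
L_4(5) = (8)·(6)·(5)·(2)/[(9)·(7)·(6)·(3)] = 80/189
Sum: 163·(-5/27) + (-5)·(10/7) + (-2)·(-16/9) + 283·(10/9) + 4258·(80/189) = 2083

2083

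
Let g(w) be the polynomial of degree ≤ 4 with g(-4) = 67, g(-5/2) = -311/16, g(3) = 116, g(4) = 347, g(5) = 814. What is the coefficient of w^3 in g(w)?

Build the Lagrange basis polynomials:
L_0(w) = (w + 5/2)(w - 3)(w - 4)(w - 5) / [756] = (1/756)w^4 - (19/1512)w^3 + (17/756)w^2 + (115/1512)w - 25/126
L_1(w) = (w + 4)(w - 3)(w - 4)(w - 5) / [-6435/16] = -(16/6435)w^4 + (128/6435)w^3 + (16/6435)w^2 - (2048/6435)w + 256/429
L_2(w) = (w + 4)(w + 5/2)(w - 4)(w - 5) / [77] = (1/77)w^4 - (5/154)w^3 - (57/154)w^2 + (40/77)w + 200/77
L_3(w) = (w + 4)(w + 5/2)(w - 3)(w - 5) / [-52] = -(1/52)w^4 + (3/104)w^3 + (27/52)w^2 - (35/104)w - 75/26
L_4(w) = (w + 4)(w + 5/2)(w - 3)(w - 4) / [135] = (1/135)w^4 - (1/270)w^3 - (47/270)w^2 + (8/135)w + 8/9
g(w) = 67·L_0 + (-311/16)·L_1 + 116·L_2 + 347·L_3 + 814·L_4
Only the coefficient of w^3 is needed; take it from each L_i and combine:
67·(-19/1512) + (-311/16)·(128/6435) + 116·(-5/154) + 347·(3/104) + 814·(-1/270) = 2

2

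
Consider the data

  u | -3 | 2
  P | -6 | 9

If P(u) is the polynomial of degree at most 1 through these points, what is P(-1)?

0

Evaluate each Lagrange basis at u = -1:
L_0(-1) = (-3)/[(-5)] = 3/5
L_1(-1) = (2)/[(5)] = 2/5
Sum: (-6)·(3/5) + 9·(2/5) = 0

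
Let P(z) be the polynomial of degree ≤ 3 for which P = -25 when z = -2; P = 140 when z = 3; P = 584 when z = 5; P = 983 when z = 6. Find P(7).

1532

Evaluate each Lagrange basis at z = 7:
L_0(7) = (4)·(2)·(1)/[(-5)·(-7)·(-8)] = -1/35
L_1(7) = (9)·(2)·(1)/[(5)·(-2)·(-3)] = 3/5
L_2(7) = (9)·(4)·(1)/[(7)·(2)·(-1)] = -18/7
L_3(7) = (9)·(4)·(2)/[(8)·(3)·(1)] = 3
Sum: (-25)·(-1/35) + 140·(3/5) + 584·(-18/7) + 983·(3) = 1532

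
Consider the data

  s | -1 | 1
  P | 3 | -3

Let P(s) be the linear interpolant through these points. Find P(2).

Evaluate each Lagrange basis at s = 2:
L_0(2) = (1)/[(-2)] = -1/2
L_1(2) = (3)/[(2)] = 3/2
Sum: 3·(-1/2) + (-3)·(3/2) = -6

-6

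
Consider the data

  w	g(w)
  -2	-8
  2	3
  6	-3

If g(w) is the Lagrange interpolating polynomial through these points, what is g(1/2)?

111/128

L_0(1/2) = (-3/2)·(-11/2)/[(-4)·(-8)] = 33/128
L_1(1/2) = (5/2)·(-11/2)/[(4)·(-4)] = 55/64
L_2(1/2) = (5/2)·(-3/2)/[(8)·(4)] = -15/128
Sum: (-8)·(33/128) + 3·(55/64) + (-3)·(-15/128) = 111/128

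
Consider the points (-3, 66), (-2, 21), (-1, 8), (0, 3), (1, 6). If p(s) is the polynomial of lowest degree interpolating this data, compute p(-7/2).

L_0(-7/2) = (-3/2)·(-5/2)·(-7/2)·(-9/2)/[(-1)·(-2)·(-3)·(-4)] = 315/128
L_1(-7/2) = (-1/2)·(-5/2)·(-7/2)·(-9/2)/[(1)·(-1)·(-2)·(-3)] = -105/32
L_2(-7/2) = (-1/2)·(-3/2)·(-7/2)·(-9/2)/[(2)·(1)·(-1)·(-2)] = 189/64
L_3(-7/2) = (-1/2)·(-3/2)·(-5/2)·(-9/2)/[(3)·(2)·(1)·(-1)] = -45/32
L_4(-7/2) = (-1/2)·(-3/2)·(-5/2)·(-7/2)/[(4)·(3)·(2)·(1)] = 35/128
Sum: 66·(315/128) + 21·(-105/32) + 8·(189/64) + 3·(-45/32) + 6·(35/128) = 1833/16

1833/16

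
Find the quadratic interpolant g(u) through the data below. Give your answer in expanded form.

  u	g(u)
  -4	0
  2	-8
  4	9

g(u) = (59/48)u^2 + (9/8)u - 91/6

L_0(u) = (u - 2)(u - 4) / [48] = (1/48)u^2 - (1/8)u + 1/6
L_1(u) = (u + 4)(u - 4) / [-12] = -(1/12)u^2 + 4/3
L_2(u) = (u + 4)(u - 2) / [16] = (1/16)u^2 + (1/8)u - 1/2
g(u) = 0·L_0 + (-8)·L_1 + 9·L_2
  0·L_0(u) = 0
  (-8)·L_1(u) = (2/3)u^2 - 32/3
  9·L_2(u) = (9/16)u^2 + (9/8)u - 9/2
Adding term by term: (59/48)u^2 + (9/8)u - 91/6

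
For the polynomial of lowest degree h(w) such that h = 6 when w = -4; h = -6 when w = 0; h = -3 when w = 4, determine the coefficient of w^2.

The leading coefficient equals the top divided difference h[-4,0,4].
h[-4,0] = (-6 - 6) / (0 - (-4)) = -3
h[0,4] = (-3 - (-6)) / (4 - 0) = 3/4
h[-4,0,4] = (3/4 - (-3)) / (4 - (-4)) = 15/32

15/32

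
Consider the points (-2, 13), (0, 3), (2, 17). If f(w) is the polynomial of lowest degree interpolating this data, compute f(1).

7

L_0(1) = (1)·(-1)/[(-2)·(-4)] = -1/8
L_1(1) = (3)·(-1)/[(2)·(-2)] = 3/4
L_2(1) = (3)·(1)/[(4)·(2)] = 3/8
Sum: 13·(-1/8) + 3·(3/4) + 17·(3/8) = 7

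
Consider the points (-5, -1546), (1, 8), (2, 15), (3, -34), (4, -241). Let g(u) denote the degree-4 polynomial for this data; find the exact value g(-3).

-220

Using Newton's divided-difference form:
g[-5,1] = (8 - (-1546)) / (1 - (-5)) = 259
g[1,2] = (15 - 8) / (2 - 1) = 7
g[2,3] = (-34 - 15) / (3 - 2) = -49
g[3,4] = (-241 - (-34)) / (4 - 3) = -207
g[-5,1,2] = (7 - 259) / (2 - (-5)) = -36
g[1,2,3] = (-49 - 7) / (3 - 1) = -28
g[2,3,4] = (-207 - (-49)) / (4 - 2) = -79
g[-5,1,2,3] = (-28 - (-36)) / (3 - (-5)) = 1
g[1,2,3,4] = (-79 - (-28)) / (4 - 1) = -17
g[-5,1,2,3,4] = (-17 - 1) / (4 - (-5)) = -2
g(-3) = -1546 + 259·(2) + (-36)·(2)·(-4) + 1·(2)·(-4)·(-5) + (-2)·(2)·(-4)·(-5)·(-6) = -220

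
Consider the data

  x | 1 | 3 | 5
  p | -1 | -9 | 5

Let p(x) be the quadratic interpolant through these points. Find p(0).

L_0(0) = (-3)·(-5)/[(-2)·(-4)] = 15/8
L_1(0) = (-1)·(-5)/[(2)·(-2)] = -5/4
L_2(0) = (-1)·(-3)/[(4)·(2)] = 3/8
Sum: (-1)·(15/8) + (-9)·(-5/4) + 5·(3/8) = 45/4

45/4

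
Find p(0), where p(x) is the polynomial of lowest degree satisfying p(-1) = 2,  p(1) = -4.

-1

Evaluate each Lagrange basis at x = 0:
L_0(0) = (-1)/[(-2)] = 1/2
L_1(0) = (1)/[(2)] = 1/2
Sum: 2·(1/2) + (-4)·(1/2) = -1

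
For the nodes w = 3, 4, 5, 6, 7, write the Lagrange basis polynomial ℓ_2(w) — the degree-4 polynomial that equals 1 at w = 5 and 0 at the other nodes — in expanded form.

ℓ_2(w) = (w - 3)(w - 4)(w - 6)(w - 7) / [(2)·(1)·(-1)·(-2)]
       = (w^4 - 20w^3 + 145w^2 - 450w + 504) / (4)

ℓ_2(w) = (1/4)w^4 - 5w^3 + (145/4)w^2 - (225/2)w + 126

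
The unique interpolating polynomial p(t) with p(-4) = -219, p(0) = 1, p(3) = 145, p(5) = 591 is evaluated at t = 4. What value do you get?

317

L_0(4) = (4)·(1)·(-1)/[(-4)·(-7)·(-9)] = 1/63
L_1(4) = (8)·(1)·(-1)/[(4)·(-3)·(-5)] = -2/15
L_2(4) = (8)·(4)·(-1)/[(7)·(3)·(-2)] = 16/21
L_3(4) = (8)·(4)·(1)/[(9)·(5)·(2)] = 16/45
Sum: (-219)·(1/63) + 1·(-2/15) + 145·(16/21) + 591·(16/45) = 317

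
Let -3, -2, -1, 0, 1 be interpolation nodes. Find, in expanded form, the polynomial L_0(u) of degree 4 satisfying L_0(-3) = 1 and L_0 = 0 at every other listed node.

L_0(u) = (1/24)u^4 + (1/12)u^3 - (1/24)u^2 - (1/12)u

L_0(u) = (u + 2)(u + 1)u(u - 1) / [(-1)·(-2)·(-3)·(-4)]
       = (u^4 + 2u^3 - u^2 - 2u) / (24)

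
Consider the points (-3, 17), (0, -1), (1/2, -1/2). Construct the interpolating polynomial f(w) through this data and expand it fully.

Newton's divided differences:
f[-3,0] = (-1 - 17) / (0 - (-3)) = -6
f[0,1/2] = (-1/2 - (-1)) / (1/2 - 0) = 1
f[-3,0,1/2] = (1 - (-6)) / (1/2 - (-3)) = 2
f(w) = 17 + (-6)·(w + 3) + 2·(w + 3)w
Expanding: f(w) = 2w^2 - 1

f(w) = 2w^2 - 1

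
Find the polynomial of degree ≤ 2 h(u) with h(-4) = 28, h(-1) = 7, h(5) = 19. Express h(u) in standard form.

Build the Lagrange basis polynomials:
L_0(u) = (u + 1)(u - 5) / [27] = (1/27)u^2 - (4/27)u - 5/27
L_1(u) = (u + 4)(u - 5) / [-18] = -(1/18)u^2 + (1/18)u + 10/9
L_2(u) = (u + 4)(u + 1) / [54] = (1/54)u^2 + (5/54)u + 2/27
h(u) = 28·L_0 + 7·L_1 + 19·L_2
  28·L_0(u) = (28/27)u^2 - (112/27)u - 140/27
  7·L_1(u) = -(7/18)u^2 + (7/18)u + 70/9
  19·L_2(u) = (19/54)u^2 + (95/54)u + 38/27
Adding term by term: u^2 - 2u + 4

h(u) = u^2 - 2u + 4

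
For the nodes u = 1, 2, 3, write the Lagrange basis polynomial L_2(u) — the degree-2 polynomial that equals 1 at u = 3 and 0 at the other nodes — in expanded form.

L_2(u) = (u - 1)(u - 2) / [(2)·(1)]
       = (u^2 - 3u + 2) / (2)

L_2(u) = (1/2)u^2 - (3/2)u + 1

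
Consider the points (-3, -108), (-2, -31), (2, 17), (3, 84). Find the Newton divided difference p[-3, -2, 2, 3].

p[-3,-2] = (-31 - (-108)) / (-2 - (-3)) = 77
p[-2,2] = (17 - (-31)) / (2 - (-2)) = 12
p[2,3] = (84 - 17) / (3 - 2) = 67
p[-3,-2,2] = (12 - 77) / (2 - (-3)) = -13
p[-2,2,3] = (67 - 12) / (3 - (-2)) = 11
p[-3,-2,2,3] = (11 - (-13)) / (3 - (-3)) = 4

4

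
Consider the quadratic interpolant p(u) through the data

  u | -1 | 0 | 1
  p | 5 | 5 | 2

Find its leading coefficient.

Build the Lagrange basis polynomials:
L_0(u) = u(u - 1) / [2] = (1/2)u^2 - (1/2)u
L_1(u) = (u + 1)(u - 1) / [-1] = -u^2 + 1
L_2(u) = (u + 1)u / [2] = (1/2)u^2 + (1/2)u
p(u) = 5·L_0 + 5·L_1 + 2·L_2
Only the coefficient of u^2 is needed; take it from each L_i and combine:
5·(1/2) + 5·(-1) + 2·(1/2) = -3/2

-3/2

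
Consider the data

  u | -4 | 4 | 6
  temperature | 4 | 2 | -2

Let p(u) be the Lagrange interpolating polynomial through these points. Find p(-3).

L_0(-3) = (-7)·(-9)/[(-8)·(-10)] = 63/80
L_1(-3) = (1)·(-9)/[(8)·(-2)] = 9/16
L_2(-3) = (1)·(-7)/[(10)·(2)] = -7/20
Sum: 4·(63/80) + 2·(9/16) + (-2)·(-7/20) = 199/40

199/40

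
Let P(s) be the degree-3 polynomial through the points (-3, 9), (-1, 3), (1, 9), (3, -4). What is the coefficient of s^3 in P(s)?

-31/48

L_0(s) = (s + 1)(s - 1)(s - 3) / [-48] = -(1/48)s^3 + (1/16)s^2 + (1/48)s - 1/16
L_1(s) = (s + 3)(s - 1)(s - 3) / [16] = (1/16)s^3 - (1/16)s^2 - (9/16)s + 9/16
L_2(s) = (s + 3)(s + 1)(s - 3) / [-16] = -(1/16)s^3 - (1/16)s^2 + (9/16)s + 9/16
L_3(s) = (s + 3)(s + 1)(s - 1) / [48] = (1/48)s^3 + (1/16)s^2 - (1/48)s - 1/16
P(s) = 9·L_0 + 3·L_1 + 9·L_2 + (-4)·L_3
Only the coefficient of s^3 is needed; take it from each L_i and combine:
9·(-1/48) + 3·(1/16) + 9·(-1/16) + (-4)·(1/48) = -31/48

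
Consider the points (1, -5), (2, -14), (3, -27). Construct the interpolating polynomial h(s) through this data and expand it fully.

h(s) = -2s^2 - 3s

Newton's divided differences:
h[1,2] = (-14 - (-5)) / (2 - 1) = -9
h[2,3] = (-27 - (-14)) / (3 - 2) = -13
h[1,2,3] = (-13 - (-9)) / (3 - 1) = -2
h(s) = -5 + (-9)·(s - 1) + (-2)·(s - 1)(s - 2)
Expanding: h(s) = -2s^2 - 3s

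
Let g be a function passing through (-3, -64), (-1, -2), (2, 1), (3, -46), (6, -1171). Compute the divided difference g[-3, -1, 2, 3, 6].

-1

g[-3,-1] = (-2 - (-64)) / (-1 - (-3)) = 31
g[-1,2] = (1 - (-2)) / (2 - (-1)) = 1
g[2,3] = (-46 - 1) / (3 - 2) = -47
g[3,6] = (-1171 - (-46)) / (6 - 3) = -375
g[-3,-1,2] = (1 - 31) / (2 - (-3)) = -6
g[-1,2,3] = (-47 - 1) / (3 - (-1)) = -12
g[2,3,6] = (-375 - (-47)) / (6 - 2) = -82
g[-3,-1,2,3] = (-12 - (-6)) / (3 - (-3)) = -1
g[-1,2,3,6] = (-82 - (-12)) / (6 - (-1)) = -10
g[-3,-1,2,3,6] = (-10 - (-1)) / (6 - (-3)) = -1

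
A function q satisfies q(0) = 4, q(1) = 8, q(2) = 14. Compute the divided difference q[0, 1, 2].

q[0,1] = (8 - 4) / (1 - 0) = 4
q[1,2] = (14 - 8) / (2 - 1) = 6
q[0,1,2] = (6 - 4) / (2 - 0) = 1

1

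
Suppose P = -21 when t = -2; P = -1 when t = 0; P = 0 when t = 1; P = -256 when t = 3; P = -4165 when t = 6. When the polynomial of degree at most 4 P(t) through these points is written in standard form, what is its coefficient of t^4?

-3

The leading coefficient equals the top divided difference P[-2,0,1,3,6].
P[-2,0] = (-1 - (-21)) / (0 - (-2)) = 10
P[0,1] = (0 - (-1)) / (1 - 0) = 1
P[1,3] = (-256 - 0) / (3 - 1) = -128
P[3,6] = (-4165 - (-256)) / (6 - 3) = -1303
P[-2,0,1] = (1 - 10) / (1 - (-2)) = -3
P[0,1,3] = (-128 - 1) / (3 - 0) = -43
P[1,3,6] = (-1303 - (-128)) / (6 - 1) = -235
P[-2,0,1,3] = (-43 - (-3)) / (3 - (-2)) = -8
P[0,1,3,6] = (-235 - (-43)) / (6 - 0) = -32
P[-2,0,1,3,6] = (-32 - (-8)) / (6 - (-2)) = -3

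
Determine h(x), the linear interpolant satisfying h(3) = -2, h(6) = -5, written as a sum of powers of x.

h(x) = -x + 1

Build the Lagrange basis polynomials:
L_0(x) = (x - 6) / [-3] = -(1/3)x + 2
L_1(x) = (x - 3) / [3] = (1/3)x - 1
h(x) = (-2)·L_0 + (-5)·L_1
  (-2)·L_0(x) = (2/3)x - 4
  (-5)·L_1(x) = -(5/3)x + 5
Adding term by term: -x + 1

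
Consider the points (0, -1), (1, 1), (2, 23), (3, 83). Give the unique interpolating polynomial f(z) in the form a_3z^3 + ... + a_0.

f(z) = 3z^3 + z^2 - 2z - 1

Build the Lagrange basis polynomials:
L_0(z) = (z - 1)(z - 2)(z - 3) / [-6] = -(1/6)z^3 + z^2 - (11/6)z + 1
L_1(z) = z(z - 2)(z - 3) / [2] = (1/2)z^3 - (5/2)z^2 + 3z
L_2(z) = z(z - 1)(z - 3) / [-2] = -(1/2)z^3 + 2z^2 - (3/2)z
L_3(z) = z(z - 1)(z - 2) / [6] = (1/6)z^3 - (1/2)z^2 + (1/3)z
f(z) = (-1)·L_0 + 1·L_1 + 23·L_2 + 83·L_3
  (-1)·L_0(z) = (1/6)z^3 - z^2 + (11/6)z - 1
  1·L_1(z) = (1/2)z^3 - (5/2)z^2 + 3z
  23·L_2(z) = -(23/2)z^3 + 46z^2 - (69/2)z
  83·L_3(z) = (83/6)z^3 - (83/2)z^2 + (83/3)z
Adding term by term: 3z^3 + z^2 - 2z - 1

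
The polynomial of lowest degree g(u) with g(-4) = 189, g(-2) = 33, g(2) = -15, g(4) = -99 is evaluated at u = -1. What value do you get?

Evaluate each Lagrange basis at u = -1:
L_0(-1) = (1)·(-3)·(-5)/[(-2)·(-6)·(-8)] = -5/32
L_1(-1) = (3)·(-3)·(-5)/[(2)·(-4)·(-6)] = 15/16
L_2(-1) = (3)·(1)·(-5)/[(6)·(4)·(-2)] = 5/16
L_3(-1) = (3)·(1)·(-3)/[(8)·(6)·(2)] = -3/32
Sum: 189·(-5/32) + 33·(15/16) + (-15)·(5/16) + (-99)·(-3/32) = 6

6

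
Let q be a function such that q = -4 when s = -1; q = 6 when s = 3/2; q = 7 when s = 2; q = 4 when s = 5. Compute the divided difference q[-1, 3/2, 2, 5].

q[-1,3/2] = (6 - (-4)) / (3/2 - (-1)) = 4
q[3/2,2] = (7 - 6) / (2 - 3/2) = 2
q[2,5] = (4 - 7) / (5 - 2) = -1
q[-1,3/2,2] = (2 - 4) / (2 - (-1)) = -2/3
q[3/2,2,5] = (-1 - 2) / (5 - 3/2) = -6/7
q[-1,3/2,2,5] = (-6/7 - (-2/3)) / (5 - (-1)) = -2/63

-2/63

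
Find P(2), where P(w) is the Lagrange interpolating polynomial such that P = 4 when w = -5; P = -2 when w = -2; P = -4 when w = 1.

-34/9

Evaluate each Lagrange basis at w = 2:
L_0(2) = (4)·(1)/[(-3)·(-6)] = 2/9
L_1(2) = (7)·(1)/[(3)·(-3)] = -7/9
L_2(2) = (7)·(4)/[(6)·(3)] = 14/9
Sum: 4·(2/9) + (-2)·(-7/9) + (-4)·(14/9) = -34/9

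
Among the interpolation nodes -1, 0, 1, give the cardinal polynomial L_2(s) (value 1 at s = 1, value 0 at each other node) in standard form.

L_2(s) = (1/2)s^2 + (1/2)s

L_2(s) = (s + 1)s / [(2)·(1)]
       = (s^2 + s) / (2)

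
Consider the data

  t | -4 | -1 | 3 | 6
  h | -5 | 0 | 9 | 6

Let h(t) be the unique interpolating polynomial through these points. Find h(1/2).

893/224

Evaluate each Lagrange basis at t = 1/2:
L_0(1/2) = (3/2)·(-5/2)·(-11/2)/[(-3)·(-7)·(-10)] = -11/112
L_1(1/2) = (9/2)·(-5/2)·(-11/2)/[(3)·(-4)·(-7)] = 165/224
L_2(1/2) = (9/2)·(3/2)·(-11/2)/[(7)·(4)·(-3)] = 99/224
L_3(1/2) = (9/2)·(3/2)·(-5/2)/[(10)·(7)·(3)] = -9/112
Sum: (-5)·(-11/112) + 0 + 9·(99/224) + 6·(-9/112) = 893/224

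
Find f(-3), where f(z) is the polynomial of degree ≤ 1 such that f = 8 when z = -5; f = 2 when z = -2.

4

L_0(-3) = (-1)/[(-3)] = 1/3
L_1(-3) = (2)/[(3)] = 2/3
Sum: 8·(1/3) + 2·(2/3) = 4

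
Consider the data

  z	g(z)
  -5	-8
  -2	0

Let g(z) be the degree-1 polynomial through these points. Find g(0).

Evaluate each Lagrange basis at z = 0:
L_0(0) = (2)/[(-3)] = -2/3
L_1(0) = (5)/[(3)] = 5/3
Sum: (-8)·(-2/3) + 0 = 16/3

16/3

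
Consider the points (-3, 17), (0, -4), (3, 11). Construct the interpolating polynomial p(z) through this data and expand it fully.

p(z) = 2z^2 - z - 4

L_0(z) = z(z - 3) / [18] = (1/18)z^2 - (1/6)z
L_1(z) = (z + 3)(z - 3) / [-9] = -(1/9)z^2 + 1
L_2(z) = (z + 3)z / [18] = (1/18)z^2 + (1/6)z
p(z) = 17·L_0 + (-4)·L_1 + 11·L_2
  17·L_0(z) = (17/18)z^2 - (17/6)z
  (-4)·L_1(z) = (4/9)z^2 - 4
  11·L_2(z) = (11/18)z^2 + (11/6)z
Adding term by term: 2z^2 - z - 4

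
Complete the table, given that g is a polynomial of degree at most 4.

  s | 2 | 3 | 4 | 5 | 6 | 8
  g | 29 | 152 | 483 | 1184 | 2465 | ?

7847

The 5 known values determine g uniquely (degree ≤ 4).
Evaluate each Lagrange basis at s = 8:
L_0(8) = (5)·(4)·(3)·(2)/[(-1)·(-2)·(-3)·(-4)] = 5
L_1(8) = (6)·(4)·(3)·(2)/[(1)·(-1)·(-2)·(-3)] = -24
L_2(8) = (6)·(5)·(3)·(2)/[(2)·(1)·(-1)·(-2)] = 45
L_3(8) = (6)·(5)·(4)·(2)/[(3)·(2)·(1)·(-1)] = -40
L_4(8) = (6)·(5)·(4)·(3)/[(4)·(3)·(2)·(1)] = 15
Sum: 29·(5) + 152·(-24) + 483·(45) + 1184·(-40) + 2465·(15) = 7847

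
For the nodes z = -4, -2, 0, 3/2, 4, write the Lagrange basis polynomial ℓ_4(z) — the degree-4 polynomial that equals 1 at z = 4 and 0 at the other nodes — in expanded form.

ℓ_4(z) = (1/480)z^4 + (3/320)z^3 - (1/480)z^2 - (1/40)z

ℓ_4(z) = (z + 4)(z + 2)z(z - 3/2) / [(8)·(6)·(4)·(5/2)]
       = (z^4 + (9/2)z^3 - z^2 - 12z) / (480)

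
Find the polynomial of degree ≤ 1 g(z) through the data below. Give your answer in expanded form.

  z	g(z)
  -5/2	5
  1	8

Build the Lagrange basis polynomials:
L_0(z) = (z - 1) / [-7/2] = -(2/7)z + 2/7
L_1(z) = (z + 5/2) / [7/2] = (2/7)z + 5/7
g(z) = 5·L_0 + 8·L_1
  5·L_0(z) = -(10/7)z + 10/7
  8·L_1(z) = (16/7)z + 40/7
Adding term by term: (6/7)z + 50/7

g(z) = (6/7)z + 50/7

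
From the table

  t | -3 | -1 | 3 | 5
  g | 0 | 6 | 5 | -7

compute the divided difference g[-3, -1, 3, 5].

-5/96

g[-3,-1] = (6 - 0) / (-1 - (-3)) = 3
g[-1,3] = (5 - 6) / (3 - (-1)) = -1/4
g[3,5] = (-7 - 5) / (5 - 3) = -6
g[-3,-1,3] = (-1/4 - 3) / (3 - (-3)) = -13/24
g[-1,3,5] = (-6 - (-1/4)) / (5 - (-1)) = -23/24
g[-3,-1,3,5] = (-23/24 - (-13/24)) / (5 - (-3)) = -5/96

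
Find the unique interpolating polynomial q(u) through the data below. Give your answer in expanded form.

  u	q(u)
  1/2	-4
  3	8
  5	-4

L_0(u) = (u - 3)(u - 5) / [45/4] = (4/45)u^2 - (32/45)u + 4/3
L_1(u) = (u - 1/2)(u - 5) / [-5] = -(1/5)u^2 + (11/10)u - 1/2
L_2(u) = (u - 1/2)(u - 3) / [9] = (1/9)u^2 - (7/18)u + 1/6
q(u) = (-4)·L_0 + 8·L_1 + (-4)·L_2
  (-4)·L_0(u) = -(16/45)u^2 + (128/45)u - 16/3
  8·L_1(u) = -(8/5)u^2 + (44/5)u - 4
  (-4)·L_2(u) = -(4/9)u^2 + (14/9)u - 2/3
Adding term by term: -(12/5)u^2 + (66/5)u - 10

q(u) = -(12/5)u^2 + (66/5)u - 10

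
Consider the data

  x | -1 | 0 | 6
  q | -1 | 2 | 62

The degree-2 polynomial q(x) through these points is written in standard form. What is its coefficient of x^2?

1

The leading coefficient equals the top divided difference q[-1,0,6].
q[-1,0] = (2 - (-1)) / (0 - (-1)) = 3
q[0,6] = (62 - 2) / (6 - 0) = 10
q[-1,0,6] = (10 - 3) / (6 - (-1)) = 1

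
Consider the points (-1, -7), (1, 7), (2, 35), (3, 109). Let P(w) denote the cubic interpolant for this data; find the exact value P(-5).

-539

Evaluate each Lagrange basis at w = -5:
L_0(-5) = (-6)·(-7)·(-8)/[(-2)·(-3)·(-4)] = 14
L_1(-5) = (-4)·(-7)·(-8)/[(2)·(-1)·(-2)] = -56
L_2(-5) = (-4)·(-6)·(-8)/[(3)·(1)·(-1)] = 64
L_3(-5) = (-4)·(-6)·(-7)/[(4)·(2)·(1)] = -21
Sum: (-7)·(14) + 7·(-56) + 35·(64) + 109·(-21) = -539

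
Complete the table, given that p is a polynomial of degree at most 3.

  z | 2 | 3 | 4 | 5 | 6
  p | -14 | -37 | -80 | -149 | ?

-250

The 4 known values determine p uniquely (degree ≤ 3).
Evaluate each Lagrange basis at z = 6:
L_0(6) = (3)·(2)·(1)/[(-1)·(-2)·(-3)] = -1
L_1(6) = (4)·(2)·(1)/[(1)·(-1)·(-2)] = 4
L_2(6) = (4)·(3)·(1)/[(2)·(1)·(-1)] = -6
L_3(6) = (4)·(3)·(2)/[(3)·(2)·(1)] = 4
Sum: (-14)·(-1) + (-37)·(4) + (-80)·(-6) + (-149)·(4) = -250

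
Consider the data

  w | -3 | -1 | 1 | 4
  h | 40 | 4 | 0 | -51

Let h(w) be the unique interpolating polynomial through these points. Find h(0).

1

L_0(0) = (1)·(-1)·(-4)/[(-2)·(-4)·(-7)] = -1/14
L_1(0) = (3)·(-1)·(-4)/[(2)·(-2)·(-5)] = 3/5
L_2(0) = (3)·(1)·(-4)/[(4)·(2)·(-3)] = 1/2
L_3(0) = (3)·(1)·(-1)/[(7)·(5)·(3)] = -1/35
Sum: 40·(-1/14) + 4·(3/5) + 0 + (-51)·(-1/35) = 1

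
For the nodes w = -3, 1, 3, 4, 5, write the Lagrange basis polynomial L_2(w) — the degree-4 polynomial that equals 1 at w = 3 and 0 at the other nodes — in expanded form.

L_2(w) = (1/24)w^4 - (7/24)w^3 - (1/24)w^2 + (67/24)w - 5/2

L_2(w) = (w + 3)(w - 1)(w - 4)(w - 5) / [(6)·(2)·(-1)·(-2)]
       = (w^4 - 7w^3 - w^2 + 67w - 60) / (24)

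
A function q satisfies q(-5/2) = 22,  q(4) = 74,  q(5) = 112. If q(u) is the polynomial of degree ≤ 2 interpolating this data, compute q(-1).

Evaluate each Lagrange basis at u = -1:
L_0(-1) = (-5)·(-6)/[(-13/2)·(-15/2)] = 8/13
L_1(-1) = (3/2)·(-6)/[(13/2)·(-1)] = 18/13
L_2(-1) = (3/2)·(-5)/[(15/2)·(1)] = -1
Sum: 22·(8/13) + 74·(18/13) + 112·(-1) = 4

4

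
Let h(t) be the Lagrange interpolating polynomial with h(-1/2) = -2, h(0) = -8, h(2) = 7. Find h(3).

379/10

L_0(3) = (3)·(1)/[(-1/2)·(-5/2)] = 12/5
L_1(3) = (7/2)·(1)/[(1/2)·(-2)] = -7/2
L_2(3) = (7/2)·(3)/[(5/2)·(2)] = 21/10
Sum: (-2)·(12/5) + (-8)·(-7/2) + 7·(21/10) = 379/10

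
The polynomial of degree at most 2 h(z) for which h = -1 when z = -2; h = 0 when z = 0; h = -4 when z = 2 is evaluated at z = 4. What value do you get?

-13

Evaluate each Lagrange basis at z = 4:
L_0(4) = (4)·(2)/[(-2)·(-4)] = 1
L_1(4) = (6)·(2)/[(2)·(-2)] = -3
L_2(4) = (6)·(4)/[(4)·(2)] = 3
Sum: (-1)·(1) + 0 + (-4)·(3) = -13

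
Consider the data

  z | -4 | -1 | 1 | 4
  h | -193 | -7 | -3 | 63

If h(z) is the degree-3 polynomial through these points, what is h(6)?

287

L_0(6) = (7)·(5)·(2)/[(-3)·(-5)·(-8)] = -7/12
L_1(6) = (10)·(5)·(2)/[(3)·(-2)·(-5)] = 10/3
L_2(6) = (10)·(7)·(2)/[(5)·(2)·(-3)] = -14/3
L_3(6) = (10)·(7)·(5)/[(8)·(5)·(3)] = 35/12
Sum: (-193)·(-7/12) + (-7)·(10/3) + (-3)·(-14/3) + 63·(35/12) = 287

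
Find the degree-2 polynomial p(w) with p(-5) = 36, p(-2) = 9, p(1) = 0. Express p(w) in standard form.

Newton's divided differences:
p[-5,-2] = (9 - 36) / (-2 - (-5)) = -9
p[-2,1] = (0 - 9) / (1 - (-2)) = -3
p[-5,-2,1] = (-3 - (-9)) / (1 - (-5)) = 1
p(w) = 36 + (-9)·(w + 5) + 1·(w + 5)(w + 2)
Expanding: p(w) = w^2 - 2w + 1

p(w) = w^2 - 2w + 1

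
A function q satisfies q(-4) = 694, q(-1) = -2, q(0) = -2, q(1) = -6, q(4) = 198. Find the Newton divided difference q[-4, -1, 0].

q[-4,-1] = (-2 - 694) / (-1 - (-4)) = -232
q[-1,0] = (-2 - (-2)) / (0 - (-1)) = 0
q[-4,-1,0] = (0 - (-232)) / (0 - (-4)) = 58

58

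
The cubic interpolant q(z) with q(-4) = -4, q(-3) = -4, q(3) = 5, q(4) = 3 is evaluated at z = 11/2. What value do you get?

Using Newton's divided-difference form:
q[-4,-3] = (-4 - (-4)) / (-3 - (-4)) = 0
q[-3,3] = (5 - (-4)) / (3 - (-3)) = 3/2
q[3,4] = (3 - 5) / (4 - 3) = -2
q[-4,-3,3] = (3/2 - 0) / (3 - (-4)) = 3/14
q[-3,3,4] = (-2 - 3/2) / (4 - (-3)) = -1/2
q[-4,-3,3,4] = (-1/2 - 3/14) / (4 - (-4)) = -5/56
q(11/2) = -4 + 0·(19/2) + (3/14)·(19/2)·(17/2) + (-5/56)·(19/2)·(17/2)·(5/2) = -2115/448

-2115/448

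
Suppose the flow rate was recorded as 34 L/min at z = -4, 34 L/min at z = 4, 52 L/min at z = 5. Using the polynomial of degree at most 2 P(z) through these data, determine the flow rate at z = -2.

L_0(-2) = (-6)·(-7)/[(-8)·(-9)] = 7/12
L_1(-2) = (2)·(-7)/[(8)·(-1)] = 7/4
L_2(-2) = (2)·(-6)/[(9)·(1)] = -4/3
Sum: 34·(7/12) + 34·(7/4) + 52·(-4/3) = 10

10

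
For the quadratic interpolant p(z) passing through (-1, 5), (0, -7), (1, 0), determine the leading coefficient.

19/2

L_0(z) = z(z - 1) / [2] = (1/2)z^2 - (1/2)z
L_1(z) = (z + 1)(z - 1) / [-1] = -z^2 + 1
L_2(z) = (z + 1)z / [2] = (1/2)z^2 + (1/2)z
p(z) = 5·L_0 + (-7)·L_1 + 0·L_2
Only the coefficient of z^2 is needed; take it from each L_i and combine:
5·(1/2) + (-7)·(-1) + 0·(1/2) = 19/2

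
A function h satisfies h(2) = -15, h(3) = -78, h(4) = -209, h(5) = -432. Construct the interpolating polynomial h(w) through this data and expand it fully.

h(w) = -4w^3 + 2w^2 + 3w + 3

Build the Lagrange basis polynomials:
L_0(w) = (w - 3)(w - 4)(w - 5) / [-6] = -(1/6)w^3 + 2w^2 - (47/6)w + 10
L_1(w) = (w - 2)(w - 4)(w - 5) / [2] = (1/2)w^3 - (11/2)w^2 + 19w - 20
L_2(w) = (w - 2)(w - 3)(w - 5) / [-2] = -(1/2)w^3 + 5w^2 - (31/2)w + 15
L_3(w) = (w - 2)(w - 3)(w - 4) / [6] = (1/6)w^3 - (3/2)w^2 + (13/3)w - 4
h(w) = (-15)·L_0 + (-78)·L_1 + (-209)·L_2 + (-432)·L_3
  (-15)·L_0(w) = (5/2)w^3 - 30w^2 + (235/2)w - 150
  (-78)·L_1(w) = -39w^3 + 429w^2 - 1482w + 1560
  (-209)·L_2(w) = (209/2)w^3 - 1045w^2 + (6479/2)w - 3135
  (-432)·L_3(w) = -72w^3 + 648w^2 - 1872w + 1728
Adding term by term: -4w^3 + 2w^2 + 3w + 3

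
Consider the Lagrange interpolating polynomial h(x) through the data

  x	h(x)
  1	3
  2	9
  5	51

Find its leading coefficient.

Build the Lagrange basis polynomials:
L_0(x) = (x - 2)(x - 5) / [4] = (1/4)x^2 - (7/4)x + 5/2
L_1(x) = (x - 1)(x - 5) / [-3] = -(1/3)x^2 + 2x - 5/3
L_2(x) = (x - 1)(x - 2) / [12] = (1/12)x^2 - (1/4)x + 1/6
h(x) = 3·L_0 + 9·L_1 + 51·L_2
Only the coefficient of x^2 is needed; take it from each L_i and combine:
3·(1/4) + 9·(-1/3) + 51·(1/12) = 2

2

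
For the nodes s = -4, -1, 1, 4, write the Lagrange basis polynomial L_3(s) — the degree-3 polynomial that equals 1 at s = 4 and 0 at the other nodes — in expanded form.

L_3(s) = (1/120)s^3 + (1/30)s^2 - (1/120)s - 1/30

L_3(s) = (s + 4)(s + 1)(s - 1) / [(8)·(5)·(3)]
       = (s^3 + 4s^2 - s - 4) / (120)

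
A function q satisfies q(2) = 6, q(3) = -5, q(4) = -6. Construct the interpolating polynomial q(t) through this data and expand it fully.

q(t) = 5t^2 - 36t + 58

L_0(t) = (t - 3)(t - 4) / [2] = (1/2)t^2 - (7/2)t + 6
L_1(t) = (t - 2)(t - 4) / [-1] = -t^2 + 6t - 8
L_2(t) = (t - 2)(t - 3) / [2] = (1/2)t^2 - (5/2)t + 3
q(t) = 6·L_0 + (-5)·L_1 + (-6)·L_2
  6·L_0(t) = 3t^2 - 21t + 36
  (-5)·L_1(t) = 5t^2 - 30t + 40
  (-6)·L_2(t) = -3t^2 + 15t - 18
Adding term by term: 5t^2 - 36t + 58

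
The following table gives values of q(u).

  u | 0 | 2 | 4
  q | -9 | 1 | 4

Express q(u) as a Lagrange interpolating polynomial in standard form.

Build the Lagrange basis polynomials:
L_0(u) = (u - 2)(u - 4) / [8] = (1/8)u^2 - (3/4)u + 1
L_1(u) = u(u - 4) / [-4] = -(1/4)u^2 + u
L_2(u) = u(u - 2) / [8] = (1/8)u^2 - (1/4)u
q(u) = (-9)·L_0 + 1·L_1 + 4·L_2
  (-9)·L_0(u) = -(9/8)u^2 + (27/4)u - 9
  1·L_1(u) = -(1/4)u^2 + u
  4·L_2(u) = (1/2)u^2 - u
Adding term by term: -(7/8)u^2 + (27/4)u - 9

q(u) = -(7/8)u^2 + (27/4)u - 9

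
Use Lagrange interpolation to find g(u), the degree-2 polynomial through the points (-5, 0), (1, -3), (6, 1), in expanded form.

g(u) = (13/110)u^2 - (3/110)u - 34/11

Build the Lagrange basis polynomials:
L_0(u) = (u - 1)(u - 6) / [66] = (1/66)u^2 - (7/66)u + 1/11
L_1(u) = (u + 5)(u - 6) / [-30] = -(1/30)u^2 + (1/30)u + 1
L_2(u) = (u + 5)(u - 1) / [55] = (1/55)u^2 + (4/55)u - 1/11
g(u) = 0·L_0 + (-3)·L_1 + 1·L_2
  0·L_0(u) = 0
  (-3)·L_1(u) = (1/10)u^2 - (1/10)u - 3
  1·L_2(u) = (1/55)u^2 + (4/55)u - 1/11
Adding term by term: (13/110)u^2 - (3/110)u - 34/11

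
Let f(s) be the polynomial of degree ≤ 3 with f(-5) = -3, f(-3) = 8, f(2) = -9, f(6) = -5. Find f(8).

2519/105

L_0(8) = (11)·(6)·(2)/[(-2)·(-7)·(-11)] = -6/7
L_1(8) = (13)·(6)·(2)/[(2)·(-5)·(-9)] = 26/15
L_2(8) = (13)·(11)·(2)/[(7)·(5)·(-4)] = -143/70
L_3(8) = (13)·(11)·(6)/[(11)·(9)·(4)] = 13/6
Sum: (-3)·(-6/7) + 8·(26/15) + (-9)·(-143/70) + (-5)·(13/6) = 2519/105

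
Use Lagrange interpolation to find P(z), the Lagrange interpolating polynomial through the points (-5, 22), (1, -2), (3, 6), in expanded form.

L_0(z) = (z - 1)(z - 3) / [48] = (1/48)z^2 - (1/12)z + 1/16
L_1(z) = (z + 5)(z - 3) / [-12] = -(1/12)z^2 - (1/6)z + 5/4
L_2(z) = (z + 5)(z - 1) / [16] = (1/16)z^2 + (1/4)z - 5/16
P(z) = 22·L_0 + (-2)·L_1 + 6·L_2
  22·L_0(z) = (11/24)z^2 - (11/6)z + 11/8
  (-2)·L_1(z) = (1/6)z^2 + (1/3)z - 5/2
  6·L_2(z) = (3/8)z^2 + (3/2)z - 15/8
Adding term by term: z^2 - 3

P(z) = z^2 - 3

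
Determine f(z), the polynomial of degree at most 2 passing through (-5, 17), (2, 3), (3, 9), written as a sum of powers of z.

f(z) = z^2 + z - 3

Newton's divided differences:
f[-5,2] = (3 - 17) / (2 - (-5)) = -2
f[2,3] = (9 - 3) / (3 - 2) = 6
f[-5,2,3] = (6 - (-2)) / (3 - (-5)) = 1
f(z) = 17 + (-2)·(z + 5) + 1·(z + 5)(z - 2)
Expanding: f(z) = z^2 + z - 3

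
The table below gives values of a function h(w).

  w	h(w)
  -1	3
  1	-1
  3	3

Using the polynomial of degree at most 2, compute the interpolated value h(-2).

8

L_0(-2) = (-3)·(-5)/[(-2)·(-4)] = 15/8
L_1(-2) = (-1)·(-5)/[(2)·(-2)] = -5/4
L_2(-2) = (-1)·(-3)/[(4)·(2)] = 3/8
Sum: 3·(15/8) + (-1)·(-5/4) + 3·(3/8) = 8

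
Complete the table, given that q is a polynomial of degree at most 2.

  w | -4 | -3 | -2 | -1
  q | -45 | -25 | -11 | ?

-3

The 3 known values determine q uniquely (degree ≤ 2).
Evaluate each Lagrange basis at w = -1:
L_0(-1) = (2)·(1)/[(-1)·(-2)] = 1
L_1(-1) = (3)·(1)/[(1)·(-1)] = -3
L_2(-1) = (3)·(2)/[(2)·(1)] = 3
Sum: (-45)·(1) + (-25)·(-3) + (-11)·(3) = -3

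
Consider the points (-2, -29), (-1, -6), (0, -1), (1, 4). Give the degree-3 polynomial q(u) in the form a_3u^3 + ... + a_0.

q(u) = 3u^3 + 2u - 1

Newton's divided differences:
q[-2,-1] = (-6 - (-29)) / (-1 - (-2)) = 23
q[-1,0] = (-1 - (-6)) / (0 - (-1)) = 5
q[0,1] = (4 - (-1)) / (1 - 0) = 5
q[-2,-1,0] = (5 - 23) / (0 - (-2)) = -9
q[-1,0,1] = (5 - 5) / (1 - (-1)) = 0
q[-2,-1,0,1] = (0 - (-9)) / (1 - (-2)) = 3
q(u) = -29 + 23·(u + 2) + (-9)·(u + 2)(u + 1) + 3·(u + 2)(u + 1)u
Expanding: q(u) = 3u^3 + 2u - 1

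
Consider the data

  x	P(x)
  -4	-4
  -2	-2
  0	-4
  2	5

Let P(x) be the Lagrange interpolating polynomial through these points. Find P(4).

Evaluate each Lagrange basis at x = 4:
L_0(4) = (6)·(4)·(2)/[(-2)·(-4)·(-6)] = -1
L_1(4) = (8)·(4)·(2)/[(2)·(-2)·(-4)] = 4
L_2(4) = (8)·(6)·(2)/[(4)·(2)·(-2)] = -6
L_3(4) = (8)·(6)·(4)/[(6)·(4)·(2)] = 4
Sum: (-4)·(-1) + (-2)·(4) + (-4)·(-6) + 5·(4) = 40

40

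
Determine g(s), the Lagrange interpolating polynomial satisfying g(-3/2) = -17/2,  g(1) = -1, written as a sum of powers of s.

Build the Lagrange basis polynomials:
L_0(s) = (s - 1) / [-5/2] = -(2/5)s + 2/5
L_1(s) = (s + 3/2) / [5/2] = (2/5)s + 3/5
g(s) = (-17/2)·L_0 + (-1)·L_1
  (-17/2)·L_0(s) = (17/5)s - 17/5
  (-1)·L_1(s) = -(2/5)s - 3/5
Adding term by term: 3s - 4

g(s) = 3s - 4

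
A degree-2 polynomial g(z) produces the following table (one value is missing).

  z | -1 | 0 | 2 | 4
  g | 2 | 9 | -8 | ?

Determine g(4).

-199/3

The 3 known values determine g uniquely (degree ≤ 2).
L_0(4) = (4)·(2)/[(-1)·(-3)] = 8/3
L_1(4) = (5)·(2)/[(1)·(-2)] = -5
L_2(4) = (5)·(4)/[(3)·(2)] = 10/3
Sum: 2·(8/3) + 9·(-5) + (-8)·(10/3) = -199/3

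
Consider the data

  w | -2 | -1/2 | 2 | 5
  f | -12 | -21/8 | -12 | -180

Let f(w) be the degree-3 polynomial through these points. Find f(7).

L_0(7) = (15/2)·(5)·(2)/[(-3/2)·(-4)·(-7)] = -25/14
L_1(7) = (9)·(5)·(2)/[(3/2)·(-5/2)·(-11/2)] = 48/11
L_2(7) = (9)·(15/2)·(2)/[(4)·(5/2)·(-3)] = -9/2
L_3(7) = (9)·(15/2)·(5)/[(7)·(11/2)·(3)] = 225/77
Sum: (-12)·(-25/14) + (-21/8)·(48/11) + (-12)·(-9/2) + (-180)·(225/77) = -462

-462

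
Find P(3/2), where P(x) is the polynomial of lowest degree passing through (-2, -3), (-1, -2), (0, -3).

Evaluate each Lagrange basis at x = 3/2:
L_0(3/2) = (5/2)·(3/2)/[(-1)·(-2)] = 15/8
L_1(3/2) = (7/2)·(3/2)/[(1)·(-1)] = -21/4
L_2(3/2) = (7/2)·(5/2)/[(2)·(1)] = 35/8
Sum: (-3)·(15/8) + (-2)·(-21/4) + (-3)·(35/8) = -33/4

-33/4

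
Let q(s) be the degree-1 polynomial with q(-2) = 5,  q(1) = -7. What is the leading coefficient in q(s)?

-4

The leading coefficient equals the top divided difference q[-2,1].
q[-2,1] = (-7 - 5) / (1 - (-2)) = -4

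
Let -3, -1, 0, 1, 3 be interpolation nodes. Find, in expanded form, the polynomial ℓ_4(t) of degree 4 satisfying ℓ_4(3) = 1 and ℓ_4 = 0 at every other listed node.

ℓ_4(t) = (1/144)t^4 + (1/48)t^3 - (1/144)t^2 - (1/48)t

ℓ_4(t) = (t + 3)(t + 1)t(t - 1) / [(6)·(4)·(3)·(2)]
       = (t^4 + 3t^3 - t^2 - 3t) / (144)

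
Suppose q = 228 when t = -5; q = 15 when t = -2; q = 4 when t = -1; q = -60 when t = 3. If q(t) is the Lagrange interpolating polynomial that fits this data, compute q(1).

0

Evaluate each Lagrange basis at t = 1:
L_0(1) = (3)·(2)·(-2)/[(-3)·(-4)·(-8)] = 1/8
L_1(1) = (6)·(2)·(-2)/[(3)·(-1)·(-5)] = -8/5
L_2(1) = (6)·(3)·(-2)/[(4)·(1)·(-4)] = 9/4
L_3(1) = (6)·(3)·(2)/[(8)·(5)·(4)] = 9/40
Sum: 228·(1/8) + 15·(-8/5) + 4·(9/4) + (-60)·(9/40) = 0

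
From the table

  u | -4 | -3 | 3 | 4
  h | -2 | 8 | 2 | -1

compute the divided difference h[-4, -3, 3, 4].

h[-4,-3] = (8 - (-2)) / (-3 - (-4)) = 10
h[-3,3] = (2 - 8) / (3 - (-3)) = -1
h[3,4] = (-1 - 2) / (4 - 3) = -3
h[-4,-3,3] = (-1 - 10) / (3 - (-4)) = -11/7
h[-3,3,4] = (-3 - (-1)) / (4 - (-3)) = -2/7
h[-4,-3,3,4] = (-2/7 - (-11/7)) / (4 - (-4)) = 9/56

9/56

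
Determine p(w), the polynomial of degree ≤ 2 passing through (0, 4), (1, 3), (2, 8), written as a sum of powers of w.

L_0(w) = (w - 1)(w - 2) / [2] = (1/2)w^2 - (3/2)w + 1
L_1(w) = w(w - 2) / [-1] = -w^2 + 2w
L_2(w) = w(w - 1) / [2] = (1/2)w^2 - (1/2)w
p(w) = 4·L_0 + 3·L_1 + 8·L_2
  4·L_0(w) = 2w^2 - 6w + 4
  3·L_1(w) = -3w^2 + 6w
  8·L_2(w) = 4w^2 - 4w
Adding term by term: 3w^2 - 4w + 4

p(w) = 3w^2 - 4w + 4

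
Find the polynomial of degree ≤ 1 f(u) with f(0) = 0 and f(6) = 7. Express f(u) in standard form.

Build the Lagrange basis polynomials:
L_0(u) = (u - 6) / [-6] = -(1/6)u + 1
L_1(u) = u / [6] = (1/6)u
f(u) = 0·L_0 + 7·L_1
  0·L_0(u) = 0
  7·L_1(u) = (7/6)u
Adding term by term: (7/6)u

f(u) = (7/6)u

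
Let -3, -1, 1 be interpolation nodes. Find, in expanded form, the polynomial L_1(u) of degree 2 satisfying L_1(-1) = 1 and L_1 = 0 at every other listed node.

L_1(u) = (u + 3)(u - 1) / [(2)·(-2)]
       = (u^2 + 2u - 3) / (-4)

L_1(u) = -(1/4)u^2 - (1/2)u + 3/4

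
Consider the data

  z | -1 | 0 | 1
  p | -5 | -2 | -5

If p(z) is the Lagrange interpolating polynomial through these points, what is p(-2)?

-14

Evaluate each Lagrange basis at z = -2:
L_0(-2) = (-2)·(-3)/[(-1)·(-2)] = 3
L_1(-2) = (-1)·(-3)/[(1)·(-1)] = -3
L_2(-2) = (-1)·(-2)/[(2)·(1)] = 1
Sum: (-5)·(3) + (-2)·(-3) + (-5)·(1) = -14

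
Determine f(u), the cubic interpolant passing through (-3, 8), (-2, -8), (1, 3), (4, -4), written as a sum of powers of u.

f(u) = -(71/84)u^3 + (43/28)u^2 + (325/42)u - 38/7

Build the Lagrange basis polynomials:
L_0(u) = (u + 2)(u - 1)(u - 4) / [-28] = -(1/28)u^3 + (3/28)u^2 + (3/14)u - 2/7
L_1(u) = (u + 3)(u - 1)(u - 4) / [18] = (1/18)u^3 - (1/9)u^2 - (11/18)u + 2/3
L_2(u) = (u + 3)(u + 2)(u - 4) / [-36] = -(1/36)u^3 - (1/36)u^2 + (7/18)u + 2/3
L_3(u) = (u + 3)(u + 2)(u - 1) / [126] = (1/126)u^3 + (2/63)u^2 + (1/126)u - 1/21
f(u) = 8·L_0 + (-8)·L_1 + 3·L_2 + (-4)·L_3
  8·L_0(u) = -(2/7)u^3 + (6/7)u^2 + (12/7)u - 16/7
  (-8)·L_1(u) = -(4/9)u^3 + (8/9)u^2 + (44/9)u - 16/3
  3·L_2(u) = -(1/12)u^3 - (1/12)u^2 + (7/6)u + 2
  (-4)·L_3(u) = -(2/63)u^3 - (8/63)u^2 - (2/63)u + 4/21
Adding term by term: -(71/84)u^3 + (43/28)u^2 + (325/42)u - 38/7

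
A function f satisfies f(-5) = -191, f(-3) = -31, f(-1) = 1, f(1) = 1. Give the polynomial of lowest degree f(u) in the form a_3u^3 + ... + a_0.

f(u) = 2u^3 + 2u^2 - 2u - 1

Build the Lagrange basis polynomials:
L_0(u) = (u + 3)(u + 1)(u - 1) / [-48] = -(1/48)u^3 - (1/16)u^2 + (1/48)u + 1/16
L_1(u) = (u + 5)(u + 1)(u - 1) / [16] = (1/16)u^3 + (5/16)u^2 - (1/16)u - 5/16
L_2(u) = (u + 5)(u + 3)(u - 1) / [-16] = -(1/16)u^3 - (7/16)u^2 - (7/16)u + 15/16
L_3(u) = (u + 5)(u + 3)(u + 1) / [48] = (1/48)u^3 + (3/16)u^2 + (23/48)u + 5/16
f(u) = (-191)·L_0 + (-31)·L_1 + 1·L_2 + 1·L_3
  (-191)·L_0(u) = (191/48)u^3 + (191/16)u^2 - (191/48)u - 191/16
  (-31)·L_1(u) = -(31/16)u^3 - (155/16)u^2 + (31/16)u + 155/16
  1·L_2(u) = -(1/16)u^3 - (7/16)u^2 - (7/16)u + 15/16
  1·L_3(u) = (1/48)u^3 + (3/16)u^2 + (23/48)u + 5/16
Adding term by term: 2u^3 + 2u^2 - 2u - 1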